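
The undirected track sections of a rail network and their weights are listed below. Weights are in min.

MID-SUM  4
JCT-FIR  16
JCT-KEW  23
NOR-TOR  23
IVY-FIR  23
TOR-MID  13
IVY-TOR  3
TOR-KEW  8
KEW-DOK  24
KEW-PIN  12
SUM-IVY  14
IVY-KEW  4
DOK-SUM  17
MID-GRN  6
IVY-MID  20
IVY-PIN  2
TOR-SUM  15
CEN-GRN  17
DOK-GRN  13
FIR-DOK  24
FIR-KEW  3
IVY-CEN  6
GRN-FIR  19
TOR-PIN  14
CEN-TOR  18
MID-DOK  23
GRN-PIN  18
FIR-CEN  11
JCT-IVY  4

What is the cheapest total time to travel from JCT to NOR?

Shortest distances from JCT:
JCT: 0
IVY: 4  (via JCT)
PIN: 6  (via IVY)
TOR: 7  (via IVY)
KEW: 8  (via IVY)
CEN: 10  (via IVY)
FIR: 11  (via KEW)
SUM: 18  (via IVY)
MID: 20  (via TOR)
GRN: 24  (via PIN)
NOR: 30  (via TOR)
Shortest route: JCT → IVY → TOR → NOR = 30 min.

30 min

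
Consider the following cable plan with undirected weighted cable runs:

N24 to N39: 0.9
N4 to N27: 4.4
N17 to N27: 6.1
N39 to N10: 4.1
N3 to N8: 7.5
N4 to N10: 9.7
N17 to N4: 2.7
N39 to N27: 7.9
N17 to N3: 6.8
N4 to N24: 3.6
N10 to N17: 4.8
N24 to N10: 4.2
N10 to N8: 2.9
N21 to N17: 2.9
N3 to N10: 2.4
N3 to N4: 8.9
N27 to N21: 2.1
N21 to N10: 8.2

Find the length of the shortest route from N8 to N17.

7.7

Candidate routes:
N8 → N10 → N17: 2.9+4.8 = 7.7
N8 → N10 → N24 → N4 → N17: 2.9+4.2+3.6+2.7 = 13.4
N8 → N10 → N3 → N17: 2.9+2.4+6.8 = 12.1
The minimum is 7.7 via N8 → N10 → N17.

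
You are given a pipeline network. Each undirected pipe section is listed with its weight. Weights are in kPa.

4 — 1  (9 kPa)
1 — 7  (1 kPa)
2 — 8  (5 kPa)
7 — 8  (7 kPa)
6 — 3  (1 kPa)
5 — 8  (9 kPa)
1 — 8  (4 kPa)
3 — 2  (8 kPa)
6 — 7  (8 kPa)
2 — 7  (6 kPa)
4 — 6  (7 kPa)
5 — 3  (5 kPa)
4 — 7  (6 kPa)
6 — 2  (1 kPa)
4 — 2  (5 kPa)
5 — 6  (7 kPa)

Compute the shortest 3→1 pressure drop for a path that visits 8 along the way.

Best 3 to 8: 3–6–2–8 costing 7
Best 8 to 1: 8–1 costing 4
Total via 8: 7 + 4 = 11 kPa.

11 kPa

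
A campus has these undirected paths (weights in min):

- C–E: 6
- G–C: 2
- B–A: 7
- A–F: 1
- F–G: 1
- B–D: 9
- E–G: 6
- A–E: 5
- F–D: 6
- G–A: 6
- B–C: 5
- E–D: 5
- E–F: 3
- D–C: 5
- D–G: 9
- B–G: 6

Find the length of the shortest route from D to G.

7 min

Candidate routes:
D–C–G: 5+2 = 7
D–E–F–G: 5+3+1 = 9
D–G: 9 = 9
D–E–G: 5+6 = 11
Cheapest is D–C–G at 7 min.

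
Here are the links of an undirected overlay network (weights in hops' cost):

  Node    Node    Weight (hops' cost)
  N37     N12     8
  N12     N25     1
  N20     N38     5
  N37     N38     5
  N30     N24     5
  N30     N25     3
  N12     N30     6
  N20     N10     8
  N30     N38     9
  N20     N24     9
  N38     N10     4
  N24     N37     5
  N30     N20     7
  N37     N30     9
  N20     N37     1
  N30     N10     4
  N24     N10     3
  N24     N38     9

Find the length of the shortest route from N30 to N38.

Compare a few routes:
N30 - N38: 9 = 9
N30 - N10 - N38: 4+4 = 8
N30 - N24 - N10 - N38: 5+3+4 = 12
The minimum is 8 hops' cost via N30 - N10 - N38.

8 hops' cost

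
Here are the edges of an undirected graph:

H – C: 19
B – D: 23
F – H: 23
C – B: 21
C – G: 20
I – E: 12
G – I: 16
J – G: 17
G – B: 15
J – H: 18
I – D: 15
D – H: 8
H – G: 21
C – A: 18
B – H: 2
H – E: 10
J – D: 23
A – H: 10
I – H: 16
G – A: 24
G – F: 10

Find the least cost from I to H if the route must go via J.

Shortest I→J: I–G–J = 33
Best J to H: J–H costing 18
Total via J: 33 + 18 = 51.

51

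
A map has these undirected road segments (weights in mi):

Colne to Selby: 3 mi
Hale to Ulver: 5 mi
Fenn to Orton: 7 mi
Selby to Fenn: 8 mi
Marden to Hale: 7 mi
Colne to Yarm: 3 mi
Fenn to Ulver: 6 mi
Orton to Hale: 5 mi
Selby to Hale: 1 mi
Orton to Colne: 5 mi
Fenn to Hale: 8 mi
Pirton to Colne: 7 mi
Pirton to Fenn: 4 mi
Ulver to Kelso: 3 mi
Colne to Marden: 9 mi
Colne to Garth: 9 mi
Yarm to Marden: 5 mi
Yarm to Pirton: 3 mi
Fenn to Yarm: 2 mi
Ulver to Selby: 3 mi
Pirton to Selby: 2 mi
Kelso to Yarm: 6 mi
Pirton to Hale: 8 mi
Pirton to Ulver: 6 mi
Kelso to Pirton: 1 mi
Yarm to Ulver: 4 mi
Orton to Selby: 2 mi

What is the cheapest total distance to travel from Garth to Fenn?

Candidate routes:
Garth → Colne → Selby → Pirton → Fenn: 9+3+2+4 = 18
Garth → Colne → Yarm → Pirton → Fenn: 9+3+3+4 = 19
Garth → Colne → Selby → Pirton → Yarm → Fenn: 9+3+2+3+2 = 19
Garth → Colne → Yarm → Fenn: 9+3+2 = 14
The minimum is 14 mi via Garth → Colne → Yarm → Fenn.

14 mi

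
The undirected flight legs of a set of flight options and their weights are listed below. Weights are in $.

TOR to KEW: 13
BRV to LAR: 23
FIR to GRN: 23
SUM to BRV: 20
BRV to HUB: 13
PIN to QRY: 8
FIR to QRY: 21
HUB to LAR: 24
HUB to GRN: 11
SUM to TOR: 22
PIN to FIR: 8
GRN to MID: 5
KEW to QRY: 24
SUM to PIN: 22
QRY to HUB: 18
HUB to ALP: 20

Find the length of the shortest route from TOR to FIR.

Shortest distances from TOR:
TOR: 0
KEW: 13  (via TOR)
SUM: 22  (via TOR)
QRY: 37  (via KEW)
BRV: 42  (via SUM)
PIN: 44  (via SUM)
FIR: 52  (via PIN)
Shortest route: TOR → SUM → PIN → FIR = $52.

$52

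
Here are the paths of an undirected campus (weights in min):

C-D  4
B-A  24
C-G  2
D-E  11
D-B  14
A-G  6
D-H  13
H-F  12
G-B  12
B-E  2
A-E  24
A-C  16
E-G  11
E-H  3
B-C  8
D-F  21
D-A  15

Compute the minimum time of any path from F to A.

32 min

Running Dijkstra from F:
F: 0
H: 12  (via F)
E: 15  (via H)
B: 17  (via E)
D: 21  (via F)
C: 25  (via B)
G: 26  (via E)
A: 32  (via G)
Shortest route: F–H–E–G–A = 32 min.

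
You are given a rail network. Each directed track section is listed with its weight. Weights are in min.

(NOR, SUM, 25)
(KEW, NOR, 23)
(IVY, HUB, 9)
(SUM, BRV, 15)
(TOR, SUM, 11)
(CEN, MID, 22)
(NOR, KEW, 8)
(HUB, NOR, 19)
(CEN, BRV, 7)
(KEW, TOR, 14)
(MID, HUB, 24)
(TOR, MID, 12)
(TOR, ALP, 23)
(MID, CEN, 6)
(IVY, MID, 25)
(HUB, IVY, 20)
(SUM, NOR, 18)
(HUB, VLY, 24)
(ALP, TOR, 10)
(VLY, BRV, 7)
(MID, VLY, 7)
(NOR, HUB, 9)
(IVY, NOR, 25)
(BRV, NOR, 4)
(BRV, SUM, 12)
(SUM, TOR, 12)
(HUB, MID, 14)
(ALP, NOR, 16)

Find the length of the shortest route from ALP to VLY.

29 min

Compare a few routes:
ALP - TOR - MID - VLY: 10+12+7 = 29
ALP - NOR - HUB - VLY: 16+9+24 = 49
ALP - NOR - KEW - TOR - MID - VLY: 16+8+14+12+7 = 57
ALP - NOR - HUB - MID - VLY: 16+9+14+7 = 46
Cheapest is ALP - TOR - MID - VLY at 29 min.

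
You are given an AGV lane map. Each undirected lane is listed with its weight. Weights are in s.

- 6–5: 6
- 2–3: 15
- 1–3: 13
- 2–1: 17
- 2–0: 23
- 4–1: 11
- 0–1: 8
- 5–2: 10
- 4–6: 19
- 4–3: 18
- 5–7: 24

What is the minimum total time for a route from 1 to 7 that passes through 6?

60 s

Best 1 to 6: 1 → 4 → 6 costing 30
Best 6 to 7: 6 → 5 → 7 costing 30
Total via 6: 30 + 30 = 60 s.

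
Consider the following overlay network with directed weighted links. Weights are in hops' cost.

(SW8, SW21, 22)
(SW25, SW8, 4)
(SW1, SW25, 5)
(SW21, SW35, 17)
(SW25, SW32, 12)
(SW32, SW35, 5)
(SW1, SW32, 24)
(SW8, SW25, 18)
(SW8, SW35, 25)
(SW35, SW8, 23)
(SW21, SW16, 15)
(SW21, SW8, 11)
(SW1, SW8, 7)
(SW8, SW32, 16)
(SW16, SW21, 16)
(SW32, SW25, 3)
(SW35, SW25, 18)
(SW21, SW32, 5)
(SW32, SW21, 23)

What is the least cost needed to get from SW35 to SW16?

59 hops' cost

Enumerating some paths:
SW35 - SW25 - SW32 - SW21 - SW16: 18+12+23+15 = 68
SW35 - SW25 - SW8 - SW32 - SW21 - SW16: 18+4+16+23+15 = 76
SW35 - SW8 - SW21 - SW16: 23+22+15 = 60
SW35 - SW25 - SW8 - SW21 - SW16: 18+4+22+15 = 59
The minimum is 59 hops' cost via SW35 - SW25 - SW8 - SW21 - SW16.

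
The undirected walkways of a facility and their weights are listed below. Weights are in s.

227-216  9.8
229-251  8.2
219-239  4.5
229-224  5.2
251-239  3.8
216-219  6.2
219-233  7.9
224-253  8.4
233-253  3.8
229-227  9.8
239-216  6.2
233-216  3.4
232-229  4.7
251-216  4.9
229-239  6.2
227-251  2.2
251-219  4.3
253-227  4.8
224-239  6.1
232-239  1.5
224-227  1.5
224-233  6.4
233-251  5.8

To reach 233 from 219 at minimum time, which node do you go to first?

233

Enumerating some paths:
219 → 216 → 233: 6.2+3.4 = 9.6
219 → 251 → 233: 4.3+5.8 = 10.1
219 → 233: 7.9 = 7.9
The minimum is 7.9 s via 219 → 233.
So from 219 the first move is to 233.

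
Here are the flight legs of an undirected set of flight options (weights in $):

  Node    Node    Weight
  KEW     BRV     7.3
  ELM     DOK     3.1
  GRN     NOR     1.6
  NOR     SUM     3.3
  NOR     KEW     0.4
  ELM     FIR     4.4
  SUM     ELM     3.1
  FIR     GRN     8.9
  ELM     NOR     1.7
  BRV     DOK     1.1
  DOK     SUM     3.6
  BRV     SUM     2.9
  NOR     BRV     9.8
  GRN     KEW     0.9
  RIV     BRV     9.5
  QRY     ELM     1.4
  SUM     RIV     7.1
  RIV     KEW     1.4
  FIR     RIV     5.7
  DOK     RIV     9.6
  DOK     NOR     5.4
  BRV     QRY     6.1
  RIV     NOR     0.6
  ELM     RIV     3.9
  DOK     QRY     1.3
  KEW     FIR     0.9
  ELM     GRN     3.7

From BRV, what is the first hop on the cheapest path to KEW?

DOK

Candidate routes:
BRV - DOK - ELM - NOR - KEW: 1.1+3.1+1.7+0.4 = 6.3
BRV - DOK - QRY - ELM - NOR - KEW: 1.1+1.3+1.4+1.7+0.4 = 5.9
The minimum is $5.9 via BRV - DOK - QRY - ELM - NOR - KEW.
So from BRV the first move is to DOK.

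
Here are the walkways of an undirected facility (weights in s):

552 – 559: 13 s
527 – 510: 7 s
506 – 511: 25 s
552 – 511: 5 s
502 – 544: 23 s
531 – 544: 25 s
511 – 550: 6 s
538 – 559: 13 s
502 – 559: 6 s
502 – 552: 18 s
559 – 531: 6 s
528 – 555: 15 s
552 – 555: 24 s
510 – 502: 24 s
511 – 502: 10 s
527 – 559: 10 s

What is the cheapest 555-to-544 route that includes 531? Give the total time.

68 s

Best 555 to 531: 555 → 552 → 559 → 531 costing 43
Shortest 531→544: 531 → 544 = 25
Total via 531: 43 + 25 = 68 s.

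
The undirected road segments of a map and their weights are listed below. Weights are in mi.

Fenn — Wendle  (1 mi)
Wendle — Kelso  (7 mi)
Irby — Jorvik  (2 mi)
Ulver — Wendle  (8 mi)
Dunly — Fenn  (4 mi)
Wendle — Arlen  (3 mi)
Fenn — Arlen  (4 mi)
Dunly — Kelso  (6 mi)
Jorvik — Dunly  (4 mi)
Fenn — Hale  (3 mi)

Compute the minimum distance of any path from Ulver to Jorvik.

Settle nodes by increasing distance from Ulver:
Ulver: 0
Wendle: 8  (via Ulver)
Fenn: 9  (via Wendle)
Arlen: 11  (via Wendle)
Hale: 12  (via Fenn)
Dunly: 13  (via Fenn)
Kelso: 15  (via Wendle)
Jorvik: 17  (via Dunly)
Shortest route: Ulver–Wendle–Fenn–Dunly–Jorvik = 17 mi.

17 mi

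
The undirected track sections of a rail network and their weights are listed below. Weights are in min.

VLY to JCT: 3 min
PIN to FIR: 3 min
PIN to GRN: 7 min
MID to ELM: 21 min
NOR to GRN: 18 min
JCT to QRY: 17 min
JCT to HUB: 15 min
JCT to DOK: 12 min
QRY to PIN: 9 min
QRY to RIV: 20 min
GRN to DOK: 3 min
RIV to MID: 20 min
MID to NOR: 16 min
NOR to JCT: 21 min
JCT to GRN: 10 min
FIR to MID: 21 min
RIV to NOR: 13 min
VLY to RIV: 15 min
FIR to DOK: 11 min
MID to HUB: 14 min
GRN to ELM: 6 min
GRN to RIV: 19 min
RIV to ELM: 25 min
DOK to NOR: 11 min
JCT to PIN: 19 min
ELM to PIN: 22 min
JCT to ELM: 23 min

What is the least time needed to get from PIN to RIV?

Running Dijkstra from PIN:
PIN: 0
FIR: 3  (via PIN)
GRN: 7  (via PIN)
QRY: 9  (via PIN)
DOK: 10  (via GRN)
ELM: 13  (via GRN)
JCT: 17  (via GRN)
VLY: 20  (via JCT)
NOR: 21  (via DOK)
MID: 24  (via FIR)
RIV: 26  (via GRN)
Shortest route: PIN–GRN–RIV = 26 min.

26 min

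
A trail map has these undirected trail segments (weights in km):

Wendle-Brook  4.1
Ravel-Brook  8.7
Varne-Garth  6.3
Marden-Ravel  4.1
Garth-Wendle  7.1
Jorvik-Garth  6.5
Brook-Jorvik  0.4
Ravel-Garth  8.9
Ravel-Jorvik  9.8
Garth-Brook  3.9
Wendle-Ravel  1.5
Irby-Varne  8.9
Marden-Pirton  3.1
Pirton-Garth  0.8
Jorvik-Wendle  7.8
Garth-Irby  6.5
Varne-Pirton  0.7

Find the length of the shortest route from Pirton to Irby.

Running Dijkstra from Pirton:
Pirton: 0
Varne: 0.7  (via Pirton)
Garth: 0.8  (via Pirton)
Marden: 3.1  (via Pirton)
Brook: 4.7  (via Garth)
Jorvik: 5.1  (via Brook)
Ravel: 7.2  (via Marden)
Irby: 7.3  (via Garth)
Shortest route: Pirton–Garth–Irby = 7.3 km.

7.3 km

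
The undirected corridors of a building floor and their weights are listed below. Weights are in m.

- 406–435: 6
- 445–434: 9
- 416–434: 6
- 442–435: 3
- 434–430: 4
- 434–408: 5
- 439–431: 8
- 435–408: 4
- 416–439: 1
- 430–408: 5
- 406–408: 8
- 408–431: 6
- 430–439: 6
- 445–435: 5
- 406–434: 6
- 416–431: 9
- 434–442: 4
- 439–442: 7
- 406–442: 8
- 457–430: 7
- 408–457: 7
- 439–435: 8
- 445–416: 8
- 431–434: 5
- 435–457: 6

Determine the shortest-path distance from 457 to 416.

Running Dijkstra from 457:
457: 0
435: 6  (via 457)
430: 7  (via 457)
408: 7  (via 457)
442: 9  (via 435)
434: 11  (via 430)
445: 11  (via 435)
406: 12  (via 435)
439: 13  (via 430)
431: 13  (via 408)
416: 14  (via 439)
Shortest route: 457 → 430 → 439 → 416 = 14 m.

14 m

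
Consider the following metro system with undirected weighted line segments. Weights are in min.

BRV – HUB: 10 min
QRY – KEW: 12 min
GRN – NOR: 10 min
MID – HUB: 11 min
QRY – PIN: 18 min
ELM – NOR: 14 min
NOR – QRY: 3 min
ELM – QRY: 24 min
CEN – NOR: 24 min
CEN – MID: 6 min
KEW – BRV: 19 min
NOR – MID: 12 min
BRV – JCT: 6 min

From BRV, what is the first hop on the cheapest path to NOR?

Compare a few routes:
BRV–HUB–MID–NOR: 10+11+12 = 33
BRV–KEW–QRY–NOR: 19+12+3 = 34
The minimum is 33 min via BRV–HUB–MID–NOR.
So from BRV the first move is to HUB.

HUB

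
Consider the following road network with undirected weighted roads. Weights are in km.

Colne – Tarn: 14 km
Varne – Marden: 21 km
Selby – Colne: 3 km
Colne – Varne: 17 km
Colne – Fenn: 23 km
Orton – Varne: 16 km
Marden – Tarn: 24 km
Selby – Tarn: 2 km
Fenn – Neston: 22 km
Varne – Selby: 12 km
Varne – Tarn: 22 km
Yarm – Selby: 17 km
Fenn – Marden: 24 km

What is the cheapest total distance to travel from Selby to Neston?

48 km

Running Dijkstra from Selby:
Selby: 0
Tarn: 2  (via Selby)
Colne: 3  (via Selby)
Varne: 12  (via Selby)
Yarm: 17  (via Selby)
Marden: 26  (via Tarn)
Fenn: 26  (via Colne)
Orton: 28  (via Varne)
Neston: 48  (via Fenn)
Shortest route: Selby–Colne–Fenn–Neston = 48 km.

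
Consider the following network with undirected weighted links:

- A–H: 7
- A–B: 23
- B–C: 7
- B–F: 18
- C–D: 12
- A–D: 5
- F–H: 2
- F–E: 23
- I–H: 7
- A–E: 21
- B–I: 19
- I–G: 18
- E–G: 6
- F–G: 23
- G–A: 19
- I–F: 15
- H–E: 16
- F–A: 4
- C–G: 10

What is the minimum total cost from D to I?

18

Compare a few routes:
D → A → F → H → I: 5+4+2+7 = 18
D → A → H → I: 5+7+7 = 19
Cheapest is D → A → F → H → I at 18.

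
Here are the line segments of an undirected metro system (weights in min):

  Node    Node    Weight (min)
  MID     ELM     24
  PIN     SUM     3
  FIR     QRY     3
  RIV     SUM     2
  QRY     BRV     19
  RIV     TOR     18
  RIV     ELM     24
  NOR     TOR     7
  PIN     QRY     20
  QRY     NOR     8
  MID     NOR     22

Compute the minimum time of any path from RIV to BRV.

44 min

Candidate routes:
RIV → SUM → PIN → QRY → BRV: 2+3+20+19 = 44
RIV → TOR → NOR → QRY → BRV: 18+7+8+19 = 52
RIV → ELM → MID → NOR → QRY → BRV: 24+24+22+8+19 = 97
Cheapest is RIV → SUM → PIN → QRY → BRV at 44 min.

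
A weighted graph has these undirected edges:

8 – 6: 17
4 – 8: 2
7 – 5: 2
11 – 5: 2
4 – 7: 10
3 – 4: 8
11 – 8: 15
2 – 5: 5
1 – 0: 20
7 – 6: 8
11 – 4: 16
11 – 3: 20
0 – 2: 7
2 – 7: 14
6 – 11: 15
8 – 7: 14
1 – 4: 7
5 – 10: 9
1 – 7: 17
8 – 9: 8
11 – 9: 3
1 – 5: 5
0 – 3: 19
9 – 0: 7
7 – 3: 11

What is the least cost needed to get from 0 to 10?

Shortest distances from 0:
0: 0
2: 7  (via 0)
9: 7  (via 0)
11: 10  (via 9)
5: 12  (via 2)
7: 14  (via 5)
8: 15  (via 9)
1: 17  (via 5)
4: 17  (via 8)
3: 19  (via 0)
10: 21  (via 5)
Shortest route: 0 → 2 → 5 → 10 = 21.

21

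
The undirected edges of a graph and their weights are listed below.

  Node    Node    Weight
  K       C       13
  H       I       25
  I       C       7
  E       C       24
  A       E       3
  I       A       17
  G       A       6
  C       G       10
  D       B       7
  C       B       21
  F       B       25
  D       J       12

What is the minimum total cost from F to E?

65

Compare a few routes:
F–B–C–I–A–E: 25+21+7+17+3 = 73
F–B–C–E: 25+21+24 = 70
F–B–C–G–A–E: 25+21+10+6+3 = 65
The minimum is 65 via F–B–C–G–A–E.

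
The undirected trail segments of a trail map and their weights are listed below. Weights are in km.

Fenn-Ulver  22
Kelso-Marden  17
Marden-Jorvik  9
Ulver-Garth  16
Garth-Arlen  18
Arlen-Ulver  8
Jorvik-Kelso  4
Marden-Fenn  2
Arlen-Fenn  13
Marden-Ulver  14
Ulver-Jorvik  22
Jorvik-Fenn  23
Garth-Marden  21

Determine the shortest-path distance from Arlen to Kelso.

28 km

Compare a few routes:
Arlen → Fenn → Marden → Jorvik → Kelso: 13+2+9+4 = 28
Arlen → Fenn → Marden → Kelso: 13+2+17 = 32
Arlen → Ulver → Marden → Jorvik → Kelso: 8+14+9+4 = 35
Arlen → Ulver → Jorvik → Kelso: 8+22+4 = 34
The minimum is 28 km via Arlen → Fenn → Marden → Jorvik → Kelso.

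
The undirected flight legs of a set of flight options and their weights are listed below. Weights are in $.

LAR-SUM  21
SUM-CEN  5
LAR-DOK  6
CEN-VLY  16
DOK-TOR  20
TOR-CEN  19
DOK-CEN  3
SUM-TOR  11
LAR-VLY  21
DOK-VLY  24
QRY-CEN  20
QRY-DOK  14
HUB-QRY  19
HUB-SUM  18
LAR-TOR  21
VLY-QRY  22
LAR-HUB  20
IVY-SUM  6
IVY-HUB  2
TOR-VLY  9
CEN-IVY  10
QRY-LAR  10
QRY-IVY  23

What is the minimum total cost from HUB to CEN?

$12

Compare a few routes:
HUB → IVY → CEN: 2+10 = 12
HUB → IVY → SUM → CEN: 2+6+5 = 13
HUB → LAR → DOK → CEN: 20+6+3 = 29
HUB → SUM → CEN: 18+5 = 23
Cheapest is HUB → IVY → CEN at $12.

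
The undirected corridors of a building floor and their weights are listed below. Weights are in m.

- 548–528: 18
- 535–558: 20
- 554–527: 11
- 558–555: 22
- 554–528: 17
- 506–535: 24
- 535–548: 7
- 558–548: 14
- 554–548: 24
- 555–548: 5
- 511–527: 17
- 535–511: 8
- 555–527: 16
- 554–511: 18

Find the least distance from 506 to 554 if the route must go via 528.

66 m

Best 506 to 528: 506 → 535 → 548 → 528 costing 49
Shortest 528→554: 528 → 554 = 17
Total via 528: 49 + 17 = 66 m.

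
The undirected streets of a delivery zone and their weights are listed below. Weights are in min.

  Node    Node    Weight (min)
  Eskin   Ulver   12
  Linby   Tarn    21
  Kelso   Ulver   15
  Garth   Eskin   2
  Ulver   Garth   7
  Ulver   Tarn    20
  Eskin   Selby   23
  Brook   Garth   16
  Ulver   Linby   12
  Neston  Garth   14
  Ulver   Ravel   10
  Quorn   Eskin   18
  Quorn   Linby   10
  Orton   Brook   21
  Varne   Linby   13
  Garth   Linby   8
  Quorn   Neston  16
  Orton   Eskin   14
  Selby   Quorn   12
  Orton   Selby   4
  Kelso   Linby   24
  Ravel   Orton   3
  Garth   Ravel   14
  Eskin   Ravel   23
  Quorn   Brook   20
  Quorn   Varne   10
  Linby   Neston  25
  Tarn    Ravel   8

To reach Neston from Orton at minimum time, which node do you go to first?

Candidate routes:
Orton–Eskin–Garth–Neston: 14+2+14 = 30
Orton–Selby–Quorn–Neston: 4+12+16 = 32
Orton–Ravel–Garth–Neston: 3+14+14 = 31
The minimum is 30 min via Orton–Eskin–Garth–Neston.
So from Orton the first move is to Eskin.

Eskin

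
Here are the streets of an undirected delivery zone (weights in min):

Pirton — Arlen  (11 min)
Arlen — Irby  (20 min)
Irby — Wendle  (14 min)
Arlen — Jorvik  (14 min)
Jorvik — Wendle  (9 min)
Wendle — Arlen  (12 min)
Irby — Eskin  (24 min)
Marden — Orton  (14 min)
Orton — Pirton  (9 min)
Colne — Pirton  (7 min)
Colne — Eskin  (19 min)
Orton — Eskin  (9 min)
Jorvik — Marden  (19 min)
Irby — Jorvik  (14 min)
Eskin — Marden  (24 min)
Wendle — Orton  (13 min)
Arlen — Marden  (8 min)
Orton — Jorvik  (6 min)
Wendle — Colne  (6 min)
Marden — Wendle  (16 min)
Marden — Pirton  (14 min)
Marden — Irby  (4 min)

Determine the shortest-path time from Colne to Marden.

21 min

Running Dijkstra from Colne:
Colne: 0
Wendle: 6  (via Colne)
Pirton: 7  (via Colne)
Jorvik: 15  (via Wendle)
Orton: 16  (via Pirton)
Arlen: 18  (via Wendle)
Eskin: 19  (via Colne)
Irby: 20  (via Wendle)
Marden: 21  (via Pirton)
Shortest route: Colne → Pirton → Marden = 21 min.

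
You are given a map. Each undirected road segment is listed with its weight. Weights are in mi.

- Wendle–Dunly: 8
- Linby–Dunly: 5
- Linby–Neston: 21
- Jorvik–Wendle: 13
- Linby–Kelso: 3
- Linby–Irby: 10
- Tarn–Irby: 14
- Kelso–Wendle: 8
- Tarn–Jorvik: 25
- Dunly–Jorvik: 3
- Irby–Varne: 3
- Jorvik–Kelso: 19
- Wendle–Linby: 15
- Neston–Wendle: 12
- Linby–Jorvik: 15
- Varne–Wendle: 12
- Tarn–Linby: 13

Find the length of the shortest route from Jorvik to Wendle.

Running Dijkstra from Jorvik:
Jorvik: 0
Dunly: 3  (via Jorvik)
Linby: 8  (via Dunly)
Kelso: 11  (via Linby)
Wendle: 11  (via Dunly)
Shortest route: Jorvik → Dunly → Wendle = 11 mi.

11 mi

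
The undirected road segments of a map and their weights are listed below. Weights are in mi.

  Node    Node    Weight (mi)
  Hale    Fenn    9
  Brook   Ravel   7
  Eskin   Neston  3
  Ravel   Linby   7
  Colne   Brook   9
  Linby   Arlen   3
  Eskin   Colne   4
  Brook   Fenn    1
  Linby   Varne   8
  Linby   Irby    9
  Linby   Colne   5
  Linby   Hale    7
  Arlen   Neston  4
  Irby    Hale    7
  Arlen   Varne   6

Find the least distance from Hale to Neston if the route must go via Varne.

25 mi

Shortest Hale→Varne: Hale–Linby–Varne = 15
Shortest Varne→Neston: Varne–Arlen–Neston = 10
Total via Varne: 15 + 10 = 25 mi.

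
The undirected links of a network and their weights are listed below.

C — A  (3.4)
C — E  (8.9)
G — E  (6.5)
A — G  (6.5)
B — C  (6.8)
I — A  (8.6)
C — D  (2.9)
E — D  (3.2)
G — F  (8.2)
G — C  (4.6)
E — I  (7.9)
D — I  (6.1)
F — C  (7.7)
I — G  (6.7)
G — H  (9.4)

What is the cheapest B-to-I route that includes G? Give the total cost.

18.1

Best B to G: B → C → G costing 11.4
Best G to I: G → I costing 6.7
Total via G: 11.4 + 6.7 = 18.1.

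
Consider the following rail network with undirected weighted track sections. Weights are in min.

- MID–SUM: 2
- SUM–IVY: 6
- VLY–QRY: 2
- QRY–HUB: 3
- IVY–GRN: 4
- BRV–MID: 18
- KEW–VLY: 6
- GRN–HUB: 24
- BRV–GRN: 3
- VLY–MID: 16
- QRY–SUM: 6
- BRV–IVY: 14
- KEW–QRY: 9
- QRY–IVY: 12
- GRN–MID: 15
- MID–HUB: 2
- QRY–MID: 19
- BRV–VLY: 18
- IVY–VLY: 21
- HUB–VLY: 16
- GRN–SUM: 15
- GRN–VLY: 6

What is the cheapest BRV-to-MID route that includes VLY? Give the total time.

Best BRV to VLY: BRV–GRN–VLY costing 9
Shortest VLY→MID: VLY–QRY–HUB–MID = 7
Total via VLY: 9 + 7 = 16 min.

16 min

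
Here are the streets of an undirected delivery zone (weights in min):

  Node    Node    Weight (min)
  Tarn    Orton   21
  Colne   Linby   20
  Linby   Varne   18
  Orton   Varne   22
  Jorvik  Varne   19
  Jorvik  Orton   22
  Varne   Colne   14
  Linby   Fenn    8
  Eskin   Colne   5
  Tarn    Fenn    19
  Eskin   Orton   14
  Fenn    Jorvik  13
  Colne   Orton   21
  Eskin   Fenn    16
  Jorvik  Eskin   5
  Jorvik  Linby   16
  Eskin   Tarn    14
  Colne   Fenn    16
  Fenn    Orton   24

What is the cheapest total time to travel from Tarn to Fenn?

19 min

Running Dijkstra from Tarn:
Tarn: 0
Eskin: 14  (via Tarn)
Colne: 19  (via Eskin)
Fenn: 19  (via Tarn)
Shortest route: Tarn–Fenn = 19 min.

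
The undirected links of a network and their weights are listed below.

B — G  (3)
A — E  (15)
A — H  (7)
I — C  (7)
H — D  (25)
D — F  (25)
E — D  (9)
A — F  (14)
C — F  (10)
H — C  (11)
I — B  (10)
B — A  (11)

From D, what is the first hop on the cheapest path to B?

Candidate routes:
D → H → A → B: 25+7+11 = 43
D → F → A → B: 25+14+11 = 50
D → E → A → B: 9+15+11 = 35
Cheapest is D → E → A → B at 35.
So from D the first move is to E.

E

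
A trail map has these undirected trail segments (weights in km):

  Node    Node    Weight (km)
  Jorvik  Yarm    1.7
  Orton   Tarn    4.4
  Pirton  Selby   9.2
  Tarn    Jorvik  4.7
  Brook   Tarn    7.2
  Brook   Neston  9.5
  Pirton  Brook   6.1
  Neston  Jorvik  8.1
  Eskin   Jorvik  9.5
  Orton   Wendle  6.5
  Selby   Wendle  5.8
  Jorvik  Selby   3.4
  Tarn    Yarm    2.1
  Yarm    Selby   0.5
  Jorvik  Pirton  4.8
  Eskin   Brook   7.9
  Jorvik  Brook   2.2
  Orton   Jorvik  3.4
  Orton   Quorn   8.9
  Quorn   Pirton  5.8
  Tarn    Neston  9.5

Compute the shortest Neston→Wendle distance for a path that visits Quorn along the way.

34.1 km

Best Neston to Quorn: Neston → Jorvik → Pirton → Quorn costing 18.7
Best Quorn to Wendle: Quorn → Orton → Wendle costing 15.4
Total via Quorn: 18.7 + 15.4 = 34.1 km.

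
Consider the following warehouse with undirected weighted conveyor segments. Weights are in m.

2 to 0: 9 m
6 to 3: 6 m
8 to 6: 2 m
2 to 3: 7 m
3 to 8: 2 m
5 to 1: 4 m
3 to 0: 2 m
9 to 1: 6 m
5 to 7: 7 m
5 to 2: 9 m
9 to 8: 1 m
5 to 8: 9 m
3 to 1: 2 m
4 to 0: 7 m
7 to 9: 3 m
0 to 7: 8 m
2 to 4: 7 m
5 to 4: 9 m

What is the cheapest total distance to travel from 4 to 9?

Running Dijkstra from 4:
4: 0
0: 7  (via 4)
2: 7  (via 4)
3: 9  (via 0)
5: 9  (via 4)
1: 11  (via 3)
8: 11  (via 3)
9: 12  (via 8)
Shortest route: 4 → 0 → 3 → 8 → 9 = 12 m.

12 m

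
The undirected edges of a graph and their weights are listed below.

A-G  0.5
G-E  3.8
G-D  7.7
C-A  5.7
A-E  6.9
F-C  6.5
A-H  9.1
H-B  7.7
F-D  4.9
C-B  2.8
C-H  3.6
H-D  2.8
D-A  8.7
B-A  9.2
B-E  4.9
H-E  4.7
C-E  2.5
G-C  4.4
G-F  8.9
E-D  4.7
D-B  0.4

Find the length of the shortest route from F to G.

8.9

Enumerating some paths:
F–G: 8.9 = 8.9
F–C–G: 6.5+4.4 = 10.9
Cheapest is F–G at 8.9.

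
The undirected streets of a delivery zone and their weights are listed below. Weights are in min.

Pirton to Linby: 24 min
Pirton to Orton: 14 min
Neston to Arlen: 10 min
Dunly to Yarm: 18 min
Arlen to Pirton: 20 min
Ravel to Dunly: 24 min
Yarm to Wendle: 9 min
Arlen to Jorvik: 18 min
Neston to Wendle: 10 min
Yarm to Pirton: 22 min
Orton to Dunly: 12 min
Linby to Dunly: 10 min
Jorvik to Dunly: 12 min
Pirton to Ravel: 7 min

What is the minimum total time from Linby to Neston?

47 min

Enumerating some paths:
Linby–Pirton–Yarm–Wendle–Neston: 24+22+9+10 = 65
Linby–Pirton–Arlen–Neston: 24+20+10 = 54
Linby–Dunly–Jorvik–Arlen–Neston: 10+12+18+10 = 50
Linby–Dunly–Yarm–Wendle–Neston: 10+18+9+10 = 47
The minimum is 47 min via Linby–Dunly–Yarm–Wendle–Neston.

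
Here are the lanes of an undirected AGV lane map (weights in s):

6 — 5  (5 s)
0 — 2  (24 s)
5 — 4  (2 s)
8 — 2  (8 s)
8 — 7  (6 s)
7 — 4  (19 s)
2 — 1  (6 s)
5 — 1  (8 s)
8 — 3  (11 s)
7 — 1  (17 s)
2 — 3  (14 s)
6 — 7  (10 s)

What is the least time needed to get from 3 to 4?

30 s

Candidate routes:
3–8–2–1–5–4: 11+8+6+8+2 = 35
3–2–1–5–4: 14+6+8+2 = 30
3–8–7–6–5–4: 11+6+10+5+2 = 34
The minimum is 30 s via 3–2–1–5–4.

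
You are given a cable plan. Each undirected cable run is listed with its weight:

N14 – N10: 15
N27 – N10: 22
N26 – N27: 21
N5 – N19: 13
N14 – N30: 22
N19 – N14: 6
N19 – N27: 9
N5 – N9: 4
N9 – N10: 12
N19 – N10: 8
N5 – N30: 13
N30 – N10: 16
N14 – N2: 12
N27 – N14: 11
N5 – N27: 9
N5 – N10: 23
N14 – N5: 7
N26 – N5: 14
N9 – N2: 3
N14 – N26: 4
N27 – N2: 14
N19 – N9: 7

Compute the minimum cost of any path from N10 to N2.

Settle nodes by increasing distance from N10:
N10: 0
N19: 8  (via N10)
N9: 12  (via N10)
N14: 14  (via N19)
N2: 15  (via N9)
Shortest route: N10–N9–N2 = 15.

15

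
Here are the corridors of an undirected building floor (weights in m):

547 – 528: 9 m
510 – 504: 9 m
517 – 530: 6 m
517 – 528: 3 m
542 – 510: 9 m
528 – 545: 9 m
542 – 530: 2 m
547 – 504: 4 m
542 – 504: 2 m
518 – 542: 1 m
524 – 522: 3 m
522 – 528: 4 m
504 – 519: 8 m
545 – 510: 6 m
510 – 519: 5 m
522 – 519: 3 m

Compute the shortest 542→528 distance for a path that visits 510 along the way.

21 m

Shortest 542→510: 542–510 = 9
Shortest 510→528: 510–519–522–528 = 12
Total via 510: 9 + 12 = 21 m.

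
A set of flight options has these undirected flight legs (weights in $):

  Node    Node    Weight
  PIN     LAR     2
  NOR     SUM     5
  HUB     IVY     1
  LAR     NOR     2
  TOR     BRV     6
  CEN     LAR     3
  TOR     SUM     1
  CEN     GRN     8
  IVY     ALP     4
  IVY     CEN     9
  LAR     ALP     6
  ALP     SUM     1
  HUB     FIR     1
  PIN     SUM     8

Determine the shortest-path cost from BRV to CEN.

$17

Shortest distances from BRV:
BRV: 0
TOR: 6  (via BRV)
SUM: 7  (via TOR)
ALP: 8  (via SUM)
IVY: 12  (via ALP)
NOR: 12  (via SUM)
HUB: 13  (via IVY)
FIR: 14  (via HUB)
LAR: 14  (via ALP)
PIN: 15  (via SUM)
CEN: 17  (via LAR)
Shortest route: BRV–TOR–SUM–ALP–LAR–CEN = $17.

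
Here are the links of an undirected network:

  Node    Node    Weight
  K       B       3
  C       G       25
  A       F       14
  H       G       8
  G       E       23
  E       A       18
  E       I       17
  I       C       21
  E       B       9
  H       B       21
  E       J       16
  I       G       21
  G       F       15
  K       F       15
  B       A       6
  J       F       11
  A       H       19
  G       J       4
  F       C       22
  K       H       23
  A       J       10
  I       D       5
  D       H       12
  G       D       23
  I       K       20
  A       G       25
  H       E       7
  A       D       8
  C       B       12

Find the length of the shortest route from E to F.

Candidate routes:
E - H - G - F: 7+8+15 = 30
E - B - K - F: 9+3+15 = 27
E - B - A - F: 9+6+14 = 29
Cheapest is E - B - K - F at 27.

27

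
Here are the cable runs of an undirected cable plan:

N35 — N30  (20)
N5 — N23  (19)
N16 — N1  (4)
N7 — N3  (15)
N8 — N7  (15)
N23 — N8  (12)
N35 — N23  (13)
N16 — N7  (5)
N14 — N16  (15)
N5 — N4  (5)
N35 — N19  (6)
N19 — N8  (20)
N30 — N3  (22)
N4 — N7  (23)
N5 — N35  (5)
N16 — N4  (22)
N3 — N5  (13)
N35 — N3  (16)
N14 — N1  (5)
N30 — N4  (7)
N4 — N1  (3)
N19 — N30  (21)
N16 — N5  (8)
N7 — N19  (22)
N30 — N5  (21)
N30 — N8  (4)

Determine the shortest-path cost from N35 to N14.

18

Running Dijkstra from N35:
N35: 0
N5: 5  (via N35)
N19: 6  (via N35)
N4: 10  (via N5)
N23: 13  (via N35)
N1: 13  (via N4)
N16: 13  (via N5)
N3: 16  (via N35)
N30: 17  (via N4)
N7: 18  (via N16)
N14: 18  (via N1)
Shortest route: N35 → N5 → N4 → N1 → N14 = 18.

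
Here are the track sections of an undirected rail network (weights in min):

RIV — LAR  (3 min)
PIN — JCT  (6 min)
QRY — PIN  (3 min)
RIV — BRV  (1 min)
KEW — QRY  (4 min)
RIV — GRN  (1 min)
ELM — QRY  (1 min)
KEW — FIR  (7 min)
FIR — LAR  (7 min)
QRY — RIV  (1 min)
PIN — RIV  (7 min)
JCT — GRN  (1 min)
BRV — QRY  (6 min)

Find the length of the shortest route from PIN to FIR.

Enumerating some paths:
PIN - JCT - GRN - RIV - LAR - FIR: 6+1+1+3+7 = 18
PIN - QRY - KEW - FIR: 3+4+7 = 14
PIN - RIV - LAR - FIR: 7+3+7 = 17
Cheapest is PIN - QRY - KEW - FIR at 14 min.

14 min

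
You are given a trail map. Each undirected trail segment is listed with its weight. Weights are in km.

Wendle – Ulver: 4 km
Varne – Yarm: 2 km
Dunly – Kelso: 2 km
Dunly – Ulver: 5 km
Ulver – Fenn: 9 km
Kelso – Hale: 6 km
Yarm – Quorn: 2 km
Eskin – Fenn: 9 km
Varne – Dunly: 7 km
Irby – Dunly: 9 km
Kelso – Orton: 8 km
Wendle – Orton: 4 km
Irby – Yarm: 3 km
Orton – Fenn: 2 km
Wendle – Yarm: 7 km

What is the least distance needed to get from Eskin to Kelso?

Running Dijkstra from Eskin:
Eskin: 0
Fenn: 9  (via Eskin)
Orton: 11  (via Fenn)
Wendle: 15  (via Orton)
Ulver: 18  (via Fenn)
Kelso: 19  (via Orton)
Shortest route: Eskin → Fenn → Orton → Kelso = 19 km.

19 km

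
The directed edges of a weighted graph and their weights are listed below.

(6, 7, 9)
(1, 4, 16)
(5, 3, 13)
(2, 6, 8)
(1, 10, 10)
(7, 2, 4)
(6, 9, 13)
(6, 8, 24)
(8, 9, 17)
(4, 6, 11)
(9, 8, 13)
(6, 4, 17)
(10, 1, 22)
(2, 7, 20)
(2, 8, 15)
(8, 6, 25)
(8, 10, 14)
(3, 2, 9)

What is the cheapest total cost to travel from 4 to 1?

Compare a few routes:
4 → 6 → 9 → 8 → 10 → 1: 11+13+13+14+22 = 73
4 → 6 → 7 → 2 → 8 → 10 → 1: 11+9+4+15+14+22 = 75
4 → 6 → 8 → 10 → 1: 11+24+14+22 = 71
The minimum is 71 via 4 → 6 → 8 → 10 → 1.

71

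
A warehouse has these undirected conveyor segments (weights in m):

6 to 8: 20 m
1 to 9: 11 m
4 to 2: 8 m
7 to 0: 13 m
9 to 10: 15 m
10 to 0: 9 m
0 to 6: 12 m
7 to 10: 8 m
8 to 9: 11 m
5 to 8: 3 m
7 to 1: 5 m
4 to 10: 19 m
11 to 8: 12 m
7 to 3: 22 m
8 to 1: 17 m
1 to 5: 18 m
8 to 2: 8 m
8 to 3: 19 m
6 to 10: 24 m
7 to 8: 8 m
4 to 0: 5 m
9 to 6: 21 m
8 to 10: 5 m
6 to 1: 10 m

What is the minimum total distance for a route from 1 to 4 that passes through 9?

Shortest 1→9: 1–9 = 11
Shortest 9→4: 9–8–2–4 = 27
Total via 9: 11 + 27 = 38 m.

38 m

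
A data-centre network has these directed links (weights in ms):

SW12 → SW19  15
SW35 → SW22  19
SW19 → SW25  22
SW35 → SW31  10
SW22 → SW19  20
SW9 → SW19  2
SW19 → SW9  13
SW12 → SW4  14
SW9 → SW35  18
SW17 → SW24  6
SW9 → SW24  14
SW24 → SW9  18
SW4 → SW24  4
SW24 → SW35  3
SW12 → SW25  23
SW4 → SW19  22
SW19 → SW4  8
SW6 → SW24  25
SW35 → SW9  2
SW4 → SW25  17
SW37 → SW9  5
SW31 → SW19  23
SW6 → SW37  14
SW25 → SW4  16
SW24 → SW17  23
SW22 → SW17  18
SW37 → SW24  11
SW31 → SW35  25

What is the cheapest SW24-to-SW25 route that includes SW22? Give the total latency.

64 ms

Best SW24 to SW22: SW24–SW35–SW22 costing 22
Best SW22 to SW25: SW22–SW19–SW25 costing 42
Total via SW22: 22 + 42 = 64 ms.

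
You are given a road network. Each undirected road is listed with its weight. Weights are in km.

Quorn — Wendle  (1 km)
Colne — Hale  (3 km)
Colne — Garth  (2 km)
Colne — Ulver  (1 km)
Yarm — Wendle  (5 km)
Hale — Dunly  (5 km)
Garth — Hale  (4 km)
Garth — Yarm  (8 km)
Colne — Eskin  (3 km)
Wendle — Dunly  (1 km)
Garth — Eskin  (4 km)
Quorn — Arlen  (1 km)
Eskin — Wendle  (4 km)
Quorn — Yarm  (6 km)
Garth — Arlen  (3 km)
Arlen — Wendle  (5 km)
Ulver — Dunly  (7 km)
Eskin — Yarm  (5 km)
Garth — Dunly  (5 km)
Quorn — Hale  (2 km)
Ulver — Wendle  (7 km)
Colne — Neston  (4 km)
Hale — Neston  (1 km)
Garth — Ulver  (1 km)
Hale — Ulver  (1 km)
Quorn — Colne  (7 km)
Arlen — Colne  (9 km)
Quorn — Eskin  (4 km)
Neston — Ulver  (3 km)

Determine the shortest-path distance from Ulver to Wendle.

4 km

Enumerating some paths:
Ulver - Hale - Quorn - Wendle: 1+2+1 = 4
Ulver - Garth - Arlen - Quorn - Wendle: 1+3+1+1 = 6
The minimum is 4 km via Ulver - Hale - Quorn - Wendle.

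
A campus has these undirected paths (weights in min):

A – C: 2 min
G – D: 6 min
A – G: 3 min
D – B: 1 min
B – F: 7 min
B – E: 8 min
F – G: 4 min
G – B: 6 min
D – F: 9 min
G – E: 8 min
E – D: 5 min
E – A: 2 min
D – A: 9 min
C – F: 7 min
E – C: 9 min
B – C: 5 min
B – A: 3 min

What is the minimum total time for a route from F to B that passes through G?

10 min

Shortest F→G: F → G = 4
Shortest G→B: G → B = 6
Total via G: 4 + 6 = 10 min.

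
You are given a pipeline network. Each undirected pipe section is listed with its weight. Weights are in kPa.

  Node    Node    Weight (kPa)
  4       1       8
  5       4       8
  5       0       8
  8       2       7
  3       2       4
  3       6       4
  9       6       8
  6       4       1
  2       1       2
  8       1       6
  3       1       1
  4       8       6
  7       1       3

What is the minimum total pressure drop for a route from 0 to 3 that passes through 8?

29 kPa

Best 0 to 8: 0–5–4–8 costing 22
Best 8 to 3: 8–1–3 costing 7
Total via 8: 22 + 7 = 29 kPa.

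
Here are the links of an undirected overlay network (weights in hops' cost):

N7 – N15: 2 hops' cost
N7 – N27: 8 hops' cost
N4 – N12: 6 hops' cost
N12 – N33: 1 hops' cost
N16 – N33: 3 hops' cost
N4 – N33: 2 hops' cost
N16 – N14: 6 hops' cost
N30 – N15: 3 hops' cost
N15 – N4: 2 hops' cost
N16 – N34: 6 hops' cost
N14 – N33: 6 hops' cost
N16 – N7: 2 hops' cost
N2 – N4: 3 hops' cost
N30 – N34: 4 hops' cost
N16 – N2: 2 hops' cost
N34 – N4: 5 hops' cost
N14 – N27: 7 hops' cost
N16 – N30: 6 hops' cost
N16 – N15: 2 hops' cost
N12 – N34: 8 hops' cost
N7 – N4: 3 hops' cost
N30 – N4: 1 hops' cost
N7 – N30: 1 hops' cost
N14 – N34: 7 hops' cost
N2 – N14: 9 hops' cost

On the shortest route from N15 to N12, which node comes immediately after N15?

N4

Compare a few routes:
N15 → N7 → N30 → N4 → N33 → N12: 2+1+1+2+1 = 7
N15 → N30 → N4 → N33 → N12: 3+1+2+1 = 7
N15 → N4 → N33 → N12: 2+2+1 = 5
N15 → N16 → N33 → N12: 2+3+1 = 6
The minimum is 5 hops' cost via N15 → N4 → N33 → N12.
So from N15 the first move is to N4.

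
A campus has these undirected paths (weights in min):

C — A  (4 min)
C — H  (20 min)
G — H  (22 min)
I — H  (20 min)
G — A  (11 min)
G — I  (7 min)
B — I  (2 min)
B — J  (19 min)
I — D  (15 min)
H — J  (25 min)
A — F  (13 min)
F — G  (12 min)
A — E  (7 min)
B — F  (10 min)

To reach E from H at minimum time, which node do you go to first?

Compare a few routes:
H - I - B - F - A - E: 20+2+10+13+7 = 52
H - I - G - A - E: 20+7+11+7 = 45
H - G - A - E: 22+11+7 = 40
H - C - A - E: 20+4+7 = 31
Cheapest is H - C - A - E at 31 min.
So from H the first move is to C.

C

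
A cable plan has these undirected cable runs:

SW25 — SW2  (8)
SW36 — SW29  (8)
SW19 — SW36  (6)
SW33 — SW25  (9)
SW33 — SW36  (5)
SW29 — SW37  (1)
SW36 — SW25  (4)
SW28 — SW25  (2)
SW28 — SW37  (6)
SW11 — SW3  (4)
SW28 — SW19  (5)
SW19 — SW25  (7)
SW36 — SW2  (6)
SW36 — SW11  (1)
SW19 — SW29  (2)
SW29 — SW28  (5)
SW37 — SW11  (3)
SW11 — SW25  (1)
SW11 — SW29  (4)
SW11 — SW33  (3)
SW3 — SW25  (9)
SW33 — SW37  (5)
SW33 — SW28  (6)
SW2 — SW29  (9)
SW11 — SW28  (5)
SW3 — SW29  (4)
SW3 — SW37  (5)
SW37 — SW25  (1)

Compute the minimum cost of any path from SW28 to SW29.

4

Enumerating some paths:
SW28 → SW29: 5 = 5
SW28 → SW25 → SW37 → SW29: 2+1+1 = 4
SW28 → SW25 → SW11 → SW29: 2+1+4 = 7
The minimum is 4 via SW28 → SW25 → SW37 → SW29.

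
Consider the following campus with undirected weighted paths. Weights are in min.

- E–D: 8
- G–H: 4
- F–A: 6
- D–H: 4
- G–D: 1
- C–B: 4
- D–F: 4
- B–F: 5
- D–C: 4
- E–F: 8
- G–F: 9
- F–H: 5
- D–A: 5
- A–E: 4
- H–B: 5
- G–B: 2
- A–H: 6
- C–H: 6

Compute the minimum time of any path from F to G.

Shortest distances from F:
F: 0
D: 4  (via F)
B: 5  (via F)
G: 5  (via D)
Shortest route: F–D–G = 5 min.

5 min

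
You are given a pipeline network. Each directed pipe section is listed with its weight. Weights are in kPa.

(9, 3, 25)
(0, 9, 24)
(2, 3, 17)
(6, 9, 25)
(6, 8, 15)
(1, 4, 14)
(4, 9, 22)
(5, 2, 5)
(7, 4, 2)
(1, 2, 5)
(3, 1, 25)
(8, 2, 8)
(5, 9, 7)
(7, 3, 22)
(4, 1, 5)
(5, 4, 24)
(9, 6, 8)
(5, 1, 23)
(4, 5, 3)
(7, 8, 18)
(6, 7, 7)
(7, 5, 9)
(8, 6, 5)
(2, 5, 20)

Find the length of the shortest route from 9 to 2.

Running Dijkstra from 9:
9: 0
6: 8  (via 9)
7: 15  (via 6)
4: 17  (via 7)
5: 20  (via 4)
1: 22  (via 4)
8: 23  (via 6)
2: 25  (via 5)
Shortest route: 9–6–7–4–5–2 = 25 kPa.

25 kPa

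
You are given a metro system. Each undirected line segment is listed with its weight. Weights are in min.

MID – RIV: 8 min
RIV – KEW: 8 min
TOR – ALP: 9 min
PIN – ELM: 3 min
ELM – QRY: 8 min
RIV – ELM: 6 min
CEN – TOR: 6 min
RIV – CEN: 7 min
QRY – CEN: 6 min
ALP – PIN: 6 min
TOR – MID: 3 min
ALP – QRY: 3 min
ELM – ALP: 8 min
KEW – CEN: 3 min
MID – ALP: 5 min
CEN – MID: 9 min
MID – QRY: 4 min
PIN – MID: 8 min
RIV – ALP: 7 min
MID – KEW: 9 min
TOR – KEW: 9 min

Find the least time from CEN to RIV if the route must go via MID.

Shortest CEN→MID: CEN–MID = 9
Best MID to RIV: MID–RIV costing 8
Total via MID: 9 + 8 = 17 min.

17 min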